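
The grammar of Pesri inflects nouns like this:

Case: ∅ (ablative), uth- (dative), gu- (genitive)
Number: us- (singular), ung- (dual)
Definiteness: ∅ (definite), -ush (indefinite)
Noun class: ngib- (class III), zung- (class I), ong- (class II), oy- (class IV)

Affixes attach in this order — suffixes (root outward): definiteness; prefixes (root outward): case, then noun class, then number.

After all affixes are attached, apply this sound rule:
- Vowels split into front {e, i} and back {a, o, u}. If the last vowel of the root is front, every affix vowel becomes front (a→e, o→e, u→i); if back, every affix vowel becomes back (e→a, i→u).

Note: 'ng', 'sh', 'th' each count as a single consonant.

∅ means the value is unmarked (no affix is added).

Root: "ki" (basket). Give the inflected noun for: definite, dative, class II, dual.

ingengithki

Attach case dative uth- → uthki.
Attach noun class class II ong- → onguthki.
definiteness = definite: zero marking, form stays onguthki.
Attach number dual ung- → ungonguthki.
Apply vowel harmony: ungonguthki → ingengithki.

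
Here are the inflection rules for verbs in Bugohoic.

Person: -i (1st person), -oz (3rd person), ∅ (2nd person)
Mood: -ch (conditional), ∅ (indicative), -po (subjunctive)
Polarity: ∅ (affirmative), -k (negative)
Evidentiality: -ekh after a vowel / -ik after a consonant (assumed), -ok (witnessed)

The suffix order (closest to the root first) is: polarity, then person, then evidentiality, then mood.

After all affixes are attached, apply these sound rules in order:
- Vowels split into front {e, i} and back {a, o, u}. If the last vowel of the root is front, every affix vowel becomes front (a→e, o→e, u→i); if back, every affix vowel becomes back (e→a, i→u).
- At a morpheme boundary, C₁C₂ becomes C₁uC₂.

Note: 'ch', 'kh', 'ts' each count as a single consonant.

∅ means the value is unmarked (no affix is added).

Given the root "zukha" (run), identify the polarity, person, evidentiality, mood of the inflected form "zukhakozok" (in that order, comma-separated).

negative, 3rd person, witnessed, indicative

Segment: zukha-k-oz-ok.
polarity: -k → negative.
person: -oz → 3rd person.
evidentiality: -ok → witnessed.
mood: ∅ → indicative.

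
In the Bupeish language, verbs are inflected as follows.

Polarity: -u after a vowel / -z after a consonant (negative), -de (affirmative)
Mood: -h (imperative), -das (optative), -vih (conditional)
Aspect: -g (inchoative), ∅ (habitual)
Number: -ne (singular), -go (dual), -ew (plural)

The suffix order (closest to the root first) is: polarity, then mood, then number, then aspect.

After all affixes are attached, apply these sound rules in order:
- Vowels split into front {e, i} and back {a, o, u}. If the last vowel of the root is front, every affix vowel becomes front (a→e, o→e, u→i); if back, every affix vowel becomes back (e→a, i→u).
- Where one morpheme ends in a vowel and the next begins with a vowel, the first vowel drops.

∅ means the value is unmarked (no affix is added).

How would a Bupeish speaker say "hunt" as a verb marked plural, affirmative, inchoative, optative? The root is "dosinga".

dosingadadasawg

Attach polarity affirmative -de → dosingade.
Attach mood optative -das → dosingadedas.
Attach number plural -ew → dosingadedasew.
Attach aspect inchoative -g → dosingadedasewg.
Apply vowel harmony: dosingadedasewg → dosingadadasawg.
Vowel deletion: no change.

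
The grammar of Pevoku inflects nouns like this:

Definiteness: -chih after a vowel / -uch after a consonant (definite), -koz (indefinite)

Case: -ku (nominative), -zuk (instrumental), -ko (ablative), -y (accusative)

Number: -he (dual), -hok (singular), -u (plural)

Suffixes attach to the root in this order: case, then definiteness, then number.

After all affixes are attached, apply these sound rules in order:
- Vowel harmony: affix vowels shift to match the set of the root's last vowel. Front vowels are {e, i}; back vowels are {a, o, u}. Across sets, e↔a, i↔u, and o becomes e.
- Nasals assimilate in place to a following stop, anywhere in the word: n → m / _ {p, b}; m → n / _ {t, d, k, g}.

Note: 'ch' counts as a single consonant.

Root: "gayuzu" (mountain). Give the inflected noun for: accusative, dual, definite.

gayuzuyuchha

Attach case accusative -y → gayuzuy.
Attach definiteness definite -uch (after consonant 'y') → gayuzuyuch.
Attach number dual -he → gayuzuyuchhe.
Apply vowel harmony: gayuzuyuchhe → gayuzuyuchha.
Nasal assimilation: no change.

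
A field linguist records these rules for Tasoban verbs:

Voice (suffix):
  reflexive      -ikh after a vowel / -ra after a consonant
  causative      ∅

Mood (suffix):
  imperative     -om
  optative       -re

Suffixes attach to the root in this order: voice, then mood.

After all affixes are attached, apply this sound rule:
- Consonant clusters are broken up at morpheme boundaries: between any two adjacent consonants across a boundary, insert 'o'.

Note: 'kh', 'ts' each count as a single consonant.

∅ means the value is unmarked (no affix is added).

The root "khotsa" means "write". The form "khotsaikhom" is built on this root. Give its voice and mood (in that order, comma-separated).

Segment: khotsa-ikh-om.
voice: -ikh/ra → reflexive.
mood: -om → imperative.

reflexive, imperative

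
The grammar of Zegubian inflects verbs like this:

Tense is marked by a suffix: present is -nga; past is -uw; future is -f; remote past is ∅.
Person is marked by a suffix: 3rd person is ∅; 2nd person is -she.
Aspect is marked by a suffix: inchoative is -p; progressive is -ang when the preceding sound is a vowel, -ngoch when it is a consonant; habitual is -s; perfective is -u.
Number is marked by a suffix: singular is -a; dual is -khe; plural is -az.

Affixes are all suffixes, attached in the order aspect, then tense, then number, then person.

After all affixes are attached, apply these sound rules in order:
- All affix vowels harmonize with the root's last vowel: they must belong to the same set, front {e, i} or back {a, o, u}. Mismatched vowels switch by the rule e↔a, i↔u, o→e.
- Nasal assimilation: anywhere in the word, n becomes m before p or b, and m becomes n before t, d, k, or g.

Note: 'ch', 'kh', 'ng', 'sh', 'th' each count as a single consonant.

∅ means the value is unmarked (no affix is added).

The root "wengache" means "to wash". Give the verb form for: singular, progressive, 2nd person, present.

wengacheengngeeshe

Attach aspect progressive -ang (after vowel 'e') → wengacheang.
Attach tense present -nga → wengacheangnga.
Attach number singular -a → wengacheangngaa.
Attach person 2nd person -she → wengacheangngaashe.
Apply vowel harmony: wengacheangngaashe → wengacheengngeeshe.
Nasal assimilation: no change.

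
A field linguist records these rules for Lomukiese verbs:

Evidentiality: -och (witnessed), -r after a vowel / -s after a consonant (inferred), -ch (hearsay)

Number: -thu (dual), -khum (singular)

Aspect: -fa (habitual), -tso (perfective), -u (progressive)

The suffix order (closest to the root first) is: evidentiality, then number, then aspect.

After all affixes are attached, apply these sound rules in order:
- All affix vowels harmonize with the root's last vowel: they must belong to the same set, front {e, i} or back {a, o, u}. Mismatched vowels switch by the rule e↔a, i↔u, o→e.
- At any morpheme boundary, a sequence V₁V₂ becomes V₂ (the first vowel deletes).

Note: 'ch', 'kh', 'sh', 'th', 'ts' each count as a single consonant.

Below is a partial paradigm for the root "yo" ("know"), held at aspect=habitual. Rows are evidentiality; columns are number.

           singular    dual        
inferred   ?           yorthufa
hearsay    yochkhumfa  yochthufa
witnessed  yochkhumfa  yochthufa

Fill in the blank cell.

Attach evidentiality inferred -r (after vowel 'o') → yor.
Attach number singular -khum → yorkhum.
Attach aspect habitual -fa → yorkhumfa.
Vowel harmony: no change.
Vowel deletion: no change.

yorkhumfa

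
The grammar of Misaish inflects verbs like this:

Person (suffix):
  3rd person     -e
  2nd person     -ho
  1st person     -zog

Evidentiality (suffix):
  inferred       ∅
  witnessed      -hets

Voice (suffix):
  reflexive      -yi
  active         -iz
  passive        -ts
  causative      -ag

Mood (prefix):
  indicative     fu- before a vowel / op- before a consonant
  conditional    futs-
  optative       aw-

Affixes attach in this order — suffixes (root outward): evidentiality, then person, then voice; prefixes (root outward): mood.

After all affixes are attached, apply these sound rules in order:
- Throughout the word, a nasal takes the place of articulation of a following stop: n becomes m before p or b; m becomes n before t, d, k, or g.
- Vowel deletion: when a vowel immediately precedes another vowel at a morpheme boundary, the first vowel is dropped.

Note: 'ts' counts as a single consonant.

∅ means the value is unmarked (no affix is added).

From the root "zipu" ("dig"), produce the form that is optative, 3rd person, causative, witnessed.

Attach mood optative aw- → awzipu.
Attach evidentiality witnessed -hets → awzipuhets.
Attach person 3rd person -e → awzipuhetse.
Attach voice causative -ag → awzipuhetseag.
Nasal assimilation: no change.
Apply vowel deletion: awzipuhetseag → awzipuhetsag.

awzipuhetsag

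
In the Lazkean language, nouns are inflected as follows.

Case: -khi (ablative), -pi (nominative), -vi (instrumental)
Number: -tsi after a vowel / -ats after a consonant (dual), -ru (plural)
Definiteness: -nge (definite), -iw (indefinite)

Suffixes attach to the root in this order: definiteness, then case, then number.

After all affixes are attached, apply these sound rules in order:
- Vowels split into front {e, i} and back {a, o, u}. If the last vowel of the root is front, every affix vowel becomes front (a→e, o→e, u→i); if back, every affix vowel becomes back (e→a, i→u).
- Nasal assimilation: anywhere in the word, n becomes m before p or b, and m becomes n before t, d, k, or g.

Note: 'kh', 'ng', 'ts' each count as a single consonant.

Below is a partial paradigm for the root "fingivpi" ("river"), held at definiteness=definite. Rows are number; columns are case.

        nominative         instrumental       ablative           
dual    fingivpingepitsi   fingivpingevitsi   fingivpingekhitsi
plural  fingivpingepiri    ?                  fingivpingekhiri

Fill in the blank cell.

Attach definiteness definite -nge → fingivpinge.
Attach case instrumental -vi → fingivpingevi.
Attach number plural -ru → fingivpingeviru.
Apply vowel harmony: fingivpingeviru → fingivpingeviri.
Nasal assimilation: no change.

fingivpingeviri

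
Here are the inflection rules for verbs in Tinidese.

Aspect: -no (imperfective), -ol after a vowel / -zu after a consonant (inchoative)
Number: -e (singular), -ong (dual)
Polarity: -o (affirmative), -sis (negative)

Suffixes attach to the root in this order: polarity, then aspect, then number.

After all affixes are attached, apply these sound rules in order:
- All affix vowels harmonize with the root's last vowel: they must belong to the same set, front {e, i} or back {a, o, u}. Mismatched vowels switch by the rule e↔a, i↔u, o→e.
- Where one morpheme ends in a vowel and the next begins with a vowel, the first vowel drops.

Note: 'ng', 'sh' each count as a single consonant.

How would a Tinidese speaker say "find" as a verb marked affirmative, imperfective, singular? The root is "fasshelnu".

fasshelnona

Attach polarity affirmative -o → fasshelnuo.
Attach aspect imperfective -no → fasshelnuono.
Attach number singular -e → fasshelnuonoe.
Apply vowel harmony: fasshelnuonoe → fasshelnuonoa.
Apply vowel deletion: fasshelnuonoa → fasshelnona.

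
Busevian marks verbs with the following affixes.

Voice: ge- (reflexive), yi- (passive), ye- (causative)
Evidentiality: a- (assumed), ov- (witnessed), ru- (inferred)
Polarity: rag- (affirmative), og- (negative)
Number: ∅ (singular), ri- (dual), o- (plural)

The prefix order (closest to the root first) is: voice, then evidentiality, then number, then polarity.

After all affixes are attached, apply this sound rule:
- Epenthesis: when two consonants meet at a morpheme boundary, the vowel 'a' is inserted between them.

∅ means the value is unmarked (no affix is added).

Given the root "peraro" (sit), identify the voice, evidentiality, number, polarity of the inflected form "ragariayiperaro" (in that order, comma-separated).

Segment: rag-ri-a-yi-peraro.
voice: yi- → passive.
evidentiality: a- → assumed.
number: ri- → dual.
polarity: rag- → affirmative.

passive, assumed, dual, affirmative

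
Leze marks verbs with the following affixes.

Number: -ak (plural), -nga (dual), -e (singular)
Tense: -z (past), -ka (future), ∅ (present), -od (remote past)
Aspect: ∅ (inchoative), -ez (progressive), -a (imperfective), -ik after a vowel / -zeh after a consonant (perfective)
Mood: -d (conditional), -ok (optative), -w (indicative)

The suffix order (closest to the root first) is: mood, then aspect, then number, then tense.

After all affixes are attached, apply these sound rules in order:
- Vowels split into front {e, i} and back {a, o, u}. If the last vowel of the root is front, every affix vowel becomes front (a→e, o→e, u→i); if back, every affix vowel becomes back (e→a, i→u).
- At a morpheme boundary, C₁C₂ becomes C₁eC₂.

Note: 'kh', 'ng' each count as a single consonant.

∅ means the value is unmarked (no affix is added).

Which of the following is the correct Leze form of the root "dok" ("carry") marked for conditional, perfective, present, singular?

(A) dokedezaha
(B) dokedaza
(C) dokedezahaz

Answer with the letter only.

Attach mood conditional -d → dokd.
Attach aspect perfective -zeh (after consonant 'd') → dokdzeh.
Attach number singular -e → dokdzehe.
tense = present: zero marking, form stays dokdzehe.
Apply vowel harmony: dokdzehe → dokdzaha.
Apply epenthesis: dokdzaha → dokedezaha.
So the correct form is dokedezaha, option (A).
(C) dokedezahaz is wrong: it uses past instead of present for tense.
(B) dokedaza is wrong: it uses progressive instead of perfective for aspect.

A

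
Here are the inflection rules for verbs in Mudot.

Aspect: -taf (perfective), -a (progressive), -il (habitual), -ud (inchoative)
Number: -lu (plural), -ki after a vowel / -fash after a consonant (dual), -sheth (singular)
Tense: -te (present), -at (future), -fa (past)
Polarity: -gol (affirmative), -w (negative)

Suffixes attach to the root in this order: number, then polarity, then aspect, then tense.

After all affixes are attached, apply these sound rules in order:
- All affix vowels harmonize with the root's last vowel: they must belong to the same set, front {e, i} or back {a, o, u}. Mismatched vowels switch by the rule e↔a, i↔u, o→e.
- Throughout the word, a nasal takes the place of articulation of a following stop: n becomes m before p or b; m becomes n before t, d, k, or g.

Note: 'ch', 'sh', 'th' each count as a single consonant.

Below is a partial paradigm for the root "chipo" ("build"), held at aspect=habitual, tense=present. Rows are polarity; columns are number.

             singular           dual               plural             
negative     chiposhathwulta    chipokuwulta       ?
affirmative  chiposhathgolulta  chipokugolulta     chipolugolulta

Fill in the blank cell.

chipoluwulta

Attach number plural -lu → chipolu.
Attach polarity negative -w → chipoluw.
Attach aspect habitual -il → chipoluwil.
Attach tense present -te → chipoluwilte.
Apply vowel harmony: chipoluwilte → chipoluwulta.
Nasal assimilation: no change.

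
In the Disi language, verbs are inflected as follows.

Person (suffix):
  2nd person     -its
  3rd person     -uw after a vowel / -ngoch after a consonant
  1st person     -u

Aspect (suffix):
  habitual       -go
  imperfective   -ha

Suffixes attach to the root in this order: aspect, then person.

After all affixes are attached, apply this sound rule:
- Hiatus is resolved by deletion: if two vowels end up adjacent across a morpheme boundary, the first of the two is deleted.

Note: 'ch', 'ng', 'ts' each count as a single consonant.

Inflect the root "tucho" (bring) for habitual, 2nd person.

tuchogits

Attach aspect habitual -go → tuchogo.
Attach person 2nd person -its → tuchogoits.
Apply vowel deletion: tuchogoits → tuchogits.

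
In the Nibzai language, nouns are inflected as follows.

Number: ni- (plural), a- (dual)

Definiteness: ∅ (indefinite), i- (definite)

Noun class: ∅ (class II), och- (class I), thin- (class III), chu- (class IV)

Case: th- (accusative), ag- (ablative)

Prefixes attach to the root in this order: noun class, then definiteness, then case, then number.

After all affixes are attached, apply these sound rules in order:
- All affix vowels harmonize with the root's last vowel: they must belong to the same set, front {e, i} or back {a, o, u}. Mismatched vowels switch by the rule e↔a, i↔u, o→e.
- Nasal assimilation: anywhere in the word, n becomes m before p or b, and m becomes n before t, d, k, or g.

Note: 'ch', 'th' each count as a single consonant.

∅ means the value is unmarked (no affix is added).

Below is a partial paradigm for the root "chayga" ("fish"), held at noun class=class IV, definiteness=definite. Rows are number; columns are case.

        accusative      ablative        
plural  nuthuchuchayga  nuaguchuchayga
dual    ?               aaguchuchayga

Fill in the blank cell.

Attach noun class class IV chu- → chuchayga.
Attach definiteness definite i- → ichuchayga.
Attach case accusative th- → thichuchayga.
Attach number dual a- → athichuchayga.
Apply vowel harmony: athichuchayga → athuchuchayga.
Nasal assimilation: no change.

athuchuchayga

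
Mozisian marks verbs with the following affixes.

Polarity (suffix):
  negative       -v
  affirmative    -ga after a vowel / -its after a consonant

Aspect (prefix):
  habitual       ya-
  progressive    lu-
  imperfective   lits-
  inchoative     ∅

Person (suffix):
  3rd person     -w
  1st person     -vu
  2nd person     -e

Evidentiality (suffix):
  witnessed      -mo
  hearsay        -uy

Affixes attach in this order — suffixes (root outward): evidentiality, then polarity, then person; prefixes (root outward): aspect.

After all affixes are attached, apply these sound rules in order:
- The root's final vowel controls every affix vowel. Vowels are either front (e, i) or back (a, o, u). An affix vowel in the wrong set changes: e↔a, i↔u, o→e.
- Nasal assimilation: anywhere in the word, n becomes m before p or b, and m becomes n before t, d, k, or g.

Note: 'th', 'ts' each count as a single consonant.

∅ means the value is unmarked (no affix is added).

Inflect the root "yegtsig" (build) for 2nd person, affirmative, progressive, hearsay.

Attach evidentiality hearsay -uy → yegtsiguy.
Attach polarity affirmative -its (after consonant 'y') → yegtsiguyits.
Attach aspect progressive lu- → luyegtsiguyits.
Attach person 2nd person -e → luyegtsiguyitse.
Apply vowel harmony: luyegtsiguyitse → liyegtsigiyitse.
Nasal assimilation: no change.

liyegtsigiyitse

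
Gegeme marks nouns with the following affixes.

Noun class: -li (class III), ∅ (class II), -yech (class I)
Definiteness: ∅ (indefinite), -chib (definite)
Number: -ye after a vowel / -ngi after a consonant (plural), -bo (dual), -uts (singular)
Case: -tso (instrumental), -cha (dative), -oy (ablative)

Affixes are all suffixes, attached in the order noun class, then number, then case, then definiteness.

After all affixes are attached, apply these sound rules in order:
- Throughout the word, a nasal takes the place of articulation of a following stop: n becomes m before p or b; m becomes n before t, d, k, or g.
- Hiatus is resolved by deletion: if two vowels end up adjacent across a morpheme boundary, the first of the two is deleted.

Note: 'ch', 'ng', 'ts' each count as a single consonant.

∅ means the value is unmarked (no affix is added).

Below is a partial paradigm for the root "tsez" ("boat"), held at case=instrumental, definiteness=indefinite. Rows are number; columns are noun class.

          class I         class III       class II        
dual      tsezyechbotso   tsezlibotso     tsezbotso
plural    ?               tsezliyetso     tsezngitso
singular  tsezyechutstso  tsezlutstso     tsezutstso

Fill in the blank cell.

Attach noun class class I -yech → tsezyech.
Attach number plural -ngi (after consonant 'ch') → tsezyechngi.
Attach case instrumental -tso → tsezyechngitso.
definiteness = indefinite: zero marking, form stays tsezyechngitso.
Nasal assimilation: no change.
Vowel deletion: no change.

tsezyechngitso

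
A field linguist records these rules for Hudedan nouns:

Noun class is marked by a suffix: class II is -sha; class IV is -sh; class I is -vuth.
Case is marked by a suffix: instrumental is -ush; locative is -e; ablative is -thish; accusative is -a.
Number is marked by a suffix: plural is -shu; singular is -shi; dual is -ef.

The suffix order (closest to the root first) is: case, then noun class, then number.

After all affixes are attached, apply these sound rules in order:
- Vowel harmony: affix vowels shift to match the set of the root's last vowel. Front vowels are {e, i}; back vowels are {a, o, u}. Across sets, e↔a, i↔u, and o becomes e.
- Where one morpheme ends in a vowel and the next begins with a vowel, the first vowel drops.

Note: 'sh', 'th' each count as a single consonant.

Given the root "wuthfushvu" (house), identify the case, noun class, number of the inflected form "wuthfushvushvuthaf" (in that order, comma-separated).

instrumental, class I, dual

Segment: wuthfushvu-ush-vuth-ef.
case: -ush → instrumental.
noun class: -vuth → class I.
number: -ef → dual.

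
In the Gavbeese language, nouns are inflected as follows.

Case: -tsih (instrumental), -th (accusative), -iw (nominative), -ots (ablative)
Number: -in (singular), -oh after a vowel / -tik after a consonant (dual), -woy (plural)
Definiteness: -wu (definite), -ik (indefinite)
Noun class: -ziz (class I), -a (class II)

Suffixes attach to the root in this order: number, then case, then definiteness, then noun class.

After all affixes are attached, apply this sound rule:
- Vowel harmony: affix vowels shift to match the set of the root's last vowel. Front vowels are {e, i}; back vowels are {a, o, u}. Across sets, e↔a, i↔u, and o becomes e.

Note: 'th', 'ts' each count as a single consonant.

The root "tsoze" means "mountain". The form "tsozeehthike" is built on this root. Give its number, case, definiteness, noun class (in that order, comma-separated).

dual, accusative, indefinite, class II

Segment: tsoze-oh-th-ik-a.
number: -oh/tik → dual.
case: -th → accusative.
definiteness: -ik → indefinite.
noun class: -a → class II.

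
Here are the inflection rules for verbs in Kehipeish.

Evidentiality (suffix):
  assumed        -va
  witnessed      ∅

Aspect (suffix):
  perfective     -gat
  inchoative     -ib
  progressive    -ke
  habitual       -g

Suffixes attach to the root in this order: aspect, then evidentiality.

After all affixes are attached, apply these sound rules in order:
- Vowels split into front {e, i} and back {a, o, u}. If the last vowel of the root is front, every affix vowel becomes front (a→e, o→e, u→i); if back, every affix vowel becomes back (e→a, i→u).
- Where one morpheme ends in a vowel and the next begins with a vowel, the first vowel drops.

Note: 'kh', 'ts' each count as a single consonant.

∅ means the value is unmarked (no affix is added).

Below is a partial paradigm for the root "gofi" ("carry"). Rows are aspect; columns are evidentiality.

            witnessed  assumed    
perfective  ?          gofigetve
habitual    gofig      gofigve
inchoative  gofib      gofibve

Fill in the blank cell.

Attach aspect perfective -gat → gofigat.
evidentiality = witnessed: zero marking, form stays gofigat.
Apply vowel harmony: gofigat → gofiget.
Vowel deletion: no change.

gofiget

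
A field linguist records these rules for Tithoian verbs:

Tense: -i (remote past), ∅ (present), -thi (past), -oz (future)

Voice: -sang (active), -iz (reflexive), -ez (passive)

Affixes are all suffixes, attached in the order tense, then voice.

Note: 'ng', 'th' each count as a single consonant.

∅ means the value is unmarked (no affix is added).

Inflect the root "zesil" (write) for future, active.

zesilozsang

Attach tense future -oz → zesiloz.
Attach voice active -sang → zesilozsang.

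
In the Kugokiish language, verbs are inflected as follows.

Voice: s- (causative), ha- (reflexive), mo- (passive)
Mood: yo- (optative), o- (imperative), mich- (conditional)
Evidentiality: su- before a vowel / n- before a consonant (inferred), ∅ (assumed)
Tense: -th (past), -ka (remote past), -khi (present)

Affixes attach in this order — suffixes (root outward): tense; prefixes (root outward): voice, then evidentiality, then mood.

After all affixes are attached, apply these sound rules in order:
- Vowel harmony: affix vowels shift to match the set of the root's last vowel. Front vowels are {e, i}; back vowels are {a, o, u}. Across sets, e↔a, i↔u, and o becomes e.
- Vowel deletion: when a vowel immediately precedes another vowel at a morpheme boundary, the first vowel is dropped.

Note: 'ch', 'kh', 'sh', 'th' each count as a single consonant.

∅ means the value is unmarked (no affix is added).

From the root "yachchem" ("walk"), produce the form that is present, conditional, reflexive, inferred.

Attach voice reflexive ha- → hayachchem.
Attach evidentiality inferred n- (before consonant 'h') → nhayachchem.
Attach mood conditional mich- → michnhayachchem.
Attach tense present -khi → michnhayachchemkhi.
Apply vowel harmony: michnhayachchemkhi → michnheyachchemkhi.
Vowel deletion: no change.

michnheyachchemkhi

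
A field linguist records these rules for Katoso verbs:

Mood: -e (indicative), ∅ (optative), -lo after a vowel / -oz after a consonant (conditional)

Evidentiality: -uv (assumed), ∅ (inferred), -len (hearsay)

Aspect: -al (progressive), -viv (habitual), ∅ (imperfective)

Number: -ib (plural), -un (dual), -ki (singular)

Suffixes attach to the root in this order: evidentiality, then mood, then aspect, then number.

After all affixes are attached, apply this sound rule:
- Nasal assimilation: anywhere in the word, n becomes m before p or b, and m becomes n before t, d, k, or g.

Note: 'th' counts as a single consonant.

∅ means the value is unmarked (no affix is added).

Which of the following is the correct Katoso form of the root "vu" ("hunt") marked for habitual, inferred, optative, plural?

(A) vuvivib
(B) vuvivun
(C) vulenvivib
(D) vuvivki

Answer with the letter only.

A

evidentiality = inferred: zero marking, form stays vu.
mood = optative: zero marking, form stays vu.
Attach aspect habitual -viv → vuviv.
Attach number plural -ib → vuvivib.
Nasal assimilation: no change.
So the correct form is vuvivib, option (A).
(B) vuvivun is wrong: it uses dual instead of plural for number.
(C) vulenvivib is wrong: it uses hearsay instead of inferred for evidentiality.
(D) vuvivki is wrong: it uses singular instead of plural for number.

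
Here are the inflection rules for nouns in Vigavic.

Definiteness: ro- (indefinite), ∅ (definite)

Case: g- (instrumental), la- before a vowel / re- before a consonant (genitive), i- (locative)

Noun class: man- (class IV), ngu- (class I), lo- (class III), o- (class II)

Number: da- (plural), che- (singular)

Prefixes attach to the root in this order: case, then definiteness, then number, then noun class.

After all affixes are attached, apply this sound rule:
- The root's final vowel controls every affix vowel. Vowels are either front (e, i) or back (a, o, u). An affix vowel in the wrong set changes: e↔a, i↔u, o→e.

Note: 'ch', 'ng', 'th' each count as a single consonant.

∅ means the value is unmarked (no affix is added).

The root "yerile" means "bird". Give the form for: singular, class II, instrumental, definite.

echegyerile

Attach case instrumental g- → gyerile.
definiteness = definite: zero marking, form stays gyerile.
Attach number singular che- → chegyerile.
Attach noun class class II o- → ochegyerile.
Apply vowel harmony: ochegyerile → echegyerile.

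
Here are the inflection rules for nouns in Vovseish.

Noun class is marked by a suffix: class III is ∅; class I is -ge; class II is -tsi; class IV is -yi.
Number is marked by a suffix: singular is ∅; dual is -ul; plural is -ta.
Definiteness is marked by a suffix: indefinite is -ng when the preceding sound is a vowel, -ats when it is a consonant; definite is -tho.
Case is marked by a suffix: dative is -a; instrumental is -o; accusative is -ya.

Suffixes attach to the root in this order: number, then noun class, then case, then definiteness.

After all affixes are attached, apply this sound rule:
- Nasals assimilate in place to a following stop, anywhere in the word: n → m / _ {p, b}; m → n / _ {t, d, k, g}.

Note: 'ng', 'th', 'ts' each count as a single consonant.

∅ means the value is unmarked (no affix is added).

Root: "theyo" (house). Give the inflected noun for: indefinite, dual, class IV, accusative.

Attach number dual -ul → theyoul.
Attach noun class class IV -yi → theyoulyi.
Attach case accusative -ya → theyoulyiya.
Attach definiteness indefinite -ng (after vowel 'a') → theyoulyiyang.
Nasal assimilation: no change.

theyoulyiyang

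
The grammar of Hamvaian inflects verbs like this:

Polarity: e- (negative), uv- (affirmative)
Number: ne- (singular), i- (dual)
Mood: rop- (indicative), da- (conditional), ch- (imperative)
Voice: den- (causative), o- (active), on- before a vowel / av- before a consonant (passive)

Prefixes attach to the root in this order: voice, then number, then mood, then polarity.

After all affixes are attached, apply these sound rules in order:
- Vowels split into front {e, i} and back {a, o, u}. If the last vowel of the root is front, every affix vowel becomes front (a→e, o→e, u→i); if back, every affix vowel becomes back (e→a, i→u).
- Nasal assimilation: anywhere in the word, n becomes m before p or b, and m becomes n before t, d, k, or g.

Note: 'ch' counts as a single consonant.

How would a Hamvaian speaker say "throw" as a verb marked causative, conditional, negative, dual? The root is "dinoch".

Attach voice causative den- → dendinoch.
Attach number dual i- → idendinoch.
Attach mood conditional da- → daidendinoch.
Attach polarity negative e- → edaidendinoch.
Apply vowel harmony: edaidendinoch → adaudandinoch.
Nasal assimilation: no change.

adaudandinoch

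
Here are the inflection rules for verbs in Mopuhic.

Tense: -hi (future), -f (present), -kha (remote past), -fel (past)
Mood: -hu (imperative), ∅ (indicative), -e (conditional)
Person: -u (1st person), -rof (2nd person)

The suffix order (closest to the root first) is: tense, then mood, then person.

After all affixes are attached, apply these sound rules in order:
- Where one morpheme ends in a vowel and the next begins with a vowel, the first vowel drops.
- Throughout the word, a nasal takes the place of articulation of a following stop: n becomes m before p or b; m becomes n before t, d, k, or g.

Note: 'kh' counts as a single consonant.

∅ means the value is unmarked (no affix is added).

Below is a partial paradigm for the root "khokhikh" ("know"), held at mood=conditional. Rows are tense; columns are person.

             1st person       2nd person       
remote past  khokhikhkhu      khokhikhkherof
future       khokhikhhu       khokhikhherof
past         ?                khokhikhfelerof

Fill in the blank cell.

khokhikhfelu

Attach tense past -fel → khokhikhfel.
Attach mood conditional -e → khokhikhfele.
Attach person 1st person -u → khokhikhfeleu.
Apply vowel deletion: khokhikhfeleu → khokhikhfelu.
Nasal assimilation: no change.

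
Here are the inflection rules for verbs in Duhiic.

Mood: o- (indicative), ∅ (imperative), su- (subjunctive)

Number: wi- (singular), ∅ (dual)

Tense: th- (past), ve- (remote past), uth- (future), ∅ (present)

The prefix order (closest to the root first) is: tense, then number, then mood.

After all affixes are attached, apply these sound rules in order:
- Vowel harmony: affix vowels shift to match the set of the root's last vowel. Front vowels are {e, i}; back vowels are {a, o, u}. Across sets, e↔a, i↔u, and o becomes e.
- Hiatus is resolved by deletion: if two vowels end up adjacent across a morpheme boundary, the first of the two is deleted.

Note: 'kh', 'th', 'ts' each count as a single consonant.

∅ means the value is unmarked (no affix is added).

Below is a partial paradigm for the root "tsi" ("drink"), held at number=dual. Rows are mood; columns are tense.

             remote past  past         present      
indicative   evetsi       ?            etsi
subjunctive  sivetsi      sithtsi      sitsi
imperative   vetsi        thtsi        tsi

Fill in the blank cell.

ethtsi

Attach tense past th- → thtsi.
number = dual: zero marking, form stays thtsi.
Attach mood indicative o- → othtsi.
Apply vowel harmony: othtsi → ethtsi.
Vowel deletion: no change.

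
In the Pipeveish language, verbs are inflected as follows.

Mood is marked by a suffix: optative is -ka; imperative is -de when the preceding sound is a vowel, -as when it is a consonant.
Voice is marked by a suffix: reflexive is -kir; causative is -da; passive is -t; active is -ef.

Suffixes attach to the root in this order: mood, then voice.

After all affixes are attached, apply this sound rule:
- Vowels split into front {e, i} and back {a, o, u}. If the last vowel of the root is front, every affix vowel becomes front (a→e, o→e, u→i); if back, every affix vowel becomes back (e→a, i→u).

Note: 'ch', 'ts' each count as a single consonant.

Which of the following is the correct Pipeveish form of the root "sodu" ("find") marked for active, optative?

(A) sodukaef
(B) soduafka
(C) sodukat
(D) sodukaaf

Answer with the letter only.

Attach mood optative -ka → soduka.
Attach voice active -ef → sodukaef.
Apply vowel harmony: sodukaef → sodukaaf.
So the correct form is sodukaaf, option (D).
(C) sodukat is wrong: it uses passive instead of active for voice.
(A) sodukaef is wrong: it fails to apply the sound rule(s).
(B) soduafka is wrong: it has the affixes in the wrong order.

D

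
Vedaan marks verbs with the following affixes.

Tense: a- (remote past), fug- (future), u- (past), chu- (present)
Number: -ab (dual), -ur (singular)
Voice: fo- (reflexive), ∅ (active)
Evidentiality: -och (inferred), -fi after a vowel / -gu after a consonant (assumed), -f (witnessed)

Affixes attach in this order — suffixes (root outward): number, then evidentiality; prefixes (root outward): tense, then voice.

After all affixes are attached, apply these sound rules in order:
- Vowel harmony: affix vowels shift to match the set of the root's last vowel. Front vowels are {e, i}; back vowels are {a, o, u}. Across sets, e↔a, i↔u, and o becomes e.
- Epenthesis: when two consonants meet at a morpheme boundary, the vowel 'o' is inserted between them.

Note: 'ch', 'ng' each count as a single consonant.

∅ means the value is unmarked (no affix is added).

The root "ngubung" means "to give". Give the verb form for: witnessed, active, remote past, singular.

angubungurof

Attach tense remote past a- → angubung.
Attach number singular -ur → angubungur.
Attach evidentiality witnessed -f → angubungurf.
voice = active: zero marking, form stays angubungurf.
Vowel harmony: no change.
Apply epenthesis: angubungurf → angubungurof.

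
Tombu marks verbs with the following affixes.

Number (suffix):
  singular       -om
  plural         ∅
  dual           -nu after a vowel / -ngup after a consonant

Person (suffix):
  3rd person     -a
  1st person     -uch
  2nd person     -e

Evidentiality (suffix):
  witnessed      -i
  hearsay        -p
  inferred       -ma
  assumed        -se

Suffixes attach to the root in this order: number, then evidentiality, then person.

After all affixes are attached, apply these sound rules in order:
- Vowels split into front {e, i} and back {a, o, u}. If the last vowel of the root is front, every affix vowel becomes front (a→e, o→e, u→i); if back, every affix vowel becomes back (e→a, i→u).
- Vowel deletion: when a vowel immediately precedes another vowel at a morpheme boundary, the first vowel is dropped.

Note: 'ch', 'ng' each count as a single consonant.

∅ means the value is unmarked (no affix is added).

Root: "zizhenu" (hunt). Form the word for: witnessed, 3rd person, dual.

Attach number dual -nu (after vowel 'u') → zizhenunu.
Attach evidentiality witnessed -i → zizhenunui.
Attach person 3rd person -a → zizhenunuia.
Apply vowel harmony: zizhenunuia → zizhenunuua.
Apply vowel deletion: zizhenunuua → zizhenuna.

zizhenuna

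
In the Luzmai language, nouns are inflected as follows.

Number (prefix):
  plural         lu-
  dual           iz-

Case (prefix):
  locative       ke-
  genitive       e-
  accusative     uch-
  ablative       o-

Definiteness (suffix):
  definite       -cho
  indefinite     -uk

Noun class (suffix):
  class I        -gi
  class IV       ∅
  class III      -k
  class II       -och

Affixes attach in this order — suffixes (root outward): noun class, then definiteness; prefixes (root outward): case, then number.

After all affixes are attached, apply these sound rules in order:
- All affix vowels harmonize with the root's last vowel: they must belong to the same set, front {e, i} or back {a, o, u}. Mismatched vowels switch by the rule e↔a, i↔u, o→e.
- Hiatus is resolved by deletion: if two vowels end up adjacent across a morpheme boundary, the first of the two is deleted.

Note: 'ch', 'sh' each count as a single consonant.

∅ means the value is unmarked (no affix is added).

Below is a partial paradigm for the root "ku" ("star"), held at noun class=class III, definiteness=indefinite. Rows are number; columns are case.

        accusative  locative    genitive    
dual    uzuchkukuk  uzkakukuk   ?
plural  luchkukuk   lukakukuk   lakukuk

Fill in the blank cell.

uzakukuk

Attach case genitive e- → eku.
Attach number dual iz- → izeku.
Attach noun class class III -k → izekuk.
Attach definiteness indefinite -uk → izekukuk.
Apply vowel harmony: izekukuk → uzakukuk.
Vowel deletion: no change.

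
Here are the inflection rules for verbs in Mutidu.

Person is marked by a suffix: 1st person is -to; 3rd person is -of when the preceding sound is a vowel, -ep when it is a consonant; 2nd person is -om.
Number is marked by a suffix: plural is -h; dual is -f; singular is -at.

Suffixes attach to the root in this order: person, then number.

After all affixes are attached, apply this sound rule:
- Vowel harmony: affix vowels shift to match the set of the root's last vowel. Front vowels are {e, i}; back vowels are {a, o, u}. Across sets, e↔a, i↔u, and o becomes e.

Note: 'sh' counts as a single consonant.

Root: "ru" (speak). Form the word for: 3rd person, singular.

ruofat

Attach person 3rd person -of (after vowel 'u') → ruof.
Attach number singular -at → ruofat.
Vowel harmony: no change.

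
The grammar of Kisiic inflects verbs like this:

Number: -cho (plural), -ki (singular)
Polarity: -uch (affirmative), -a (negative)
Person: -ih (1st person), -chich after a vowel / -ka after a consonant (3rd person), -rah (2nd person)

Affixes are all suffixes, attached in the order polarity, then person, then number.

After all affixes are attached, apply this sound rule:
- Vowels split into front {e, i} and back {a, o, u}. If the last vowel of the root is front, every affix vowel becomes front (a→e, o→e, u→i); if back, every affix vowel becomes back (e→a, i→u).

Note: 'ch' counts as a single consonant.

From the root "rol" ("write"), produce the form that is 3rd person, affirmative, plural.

Attach polarity affirmative -uch → roluch.
Attach person 3rd person -ka (after consonant 'ch') → roluchka.
Attach number plural -cho → roluchkacho.
Vowel harmony: no change.

roluchkacho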